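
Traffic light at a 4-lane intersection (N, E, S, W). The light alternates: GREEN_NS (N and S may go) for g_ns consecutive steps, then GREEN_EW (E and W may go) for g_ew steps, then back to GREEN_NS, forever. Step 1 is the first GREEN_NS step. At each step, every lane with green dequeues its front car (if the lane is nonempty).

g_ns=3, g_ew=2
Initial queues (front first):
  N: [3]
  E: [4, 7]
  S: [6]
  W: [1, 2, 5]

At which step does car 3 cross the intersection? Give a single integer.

Step 1 [NS]: N:car3-GO,E:wait,S:car6-GO,W:wait | queues: N=0 E=2 S=0 W=3
Step 2 [NS]: N:empty,E:wait,S:empty,W:wait | queues: N=0 E=2 S=0 W=3
Step 3 [NS]: N:empty,E:wait,S:empty,W:wait | queues: N=0 E=2 S=0 W=3
Step 4 [EW]: N:wait,E:car4-GO,S:wait,W:car1-GO | queues: N=0 E=1 S=0 W=2
Step 5 [EW]: N:wait,E:car7-GO,S:wait,W:car2-GO | queues: N=0 E=0 S=0 W=1
Step 6 [NS]: N:empty,E:wait,S:empty,W:wait | queues: N=0 E=0 S=0 W=1
Step 7 [NS]: N:empty,E:wait,S:empty,W:wait | queues: N=0 E=0 S=0 W=1
Step 8 [NS]: N:empty,E:wait,S:empty,W:wait | queues: N=0 E=0 S=0 W=1
Step 9 [EW]: N:wait,E:empty,S:wait,W:car5-GO | queues: N=0 E=0 S=0 W=0
Car 3 crosses at step 1

1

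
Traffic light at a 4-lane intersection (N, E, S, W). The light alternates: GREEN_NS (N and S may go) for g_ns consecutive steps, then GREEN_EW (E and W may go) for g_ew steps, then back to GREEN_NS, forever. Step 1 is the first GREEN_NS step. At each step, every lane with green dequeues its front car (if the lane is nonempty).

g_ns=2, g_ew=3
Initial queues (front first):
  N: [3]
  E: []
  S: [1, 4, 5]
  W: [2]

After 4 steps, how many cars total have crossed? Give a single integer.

Answer: 4

Derivation:
Step 1 [NS]: N:car3-GO,E:wait,S:car1-GO,W:wait | queues: N=0 E=0 S=2 W=1
Step 2 [NS]: N:empty,E:wait,S:car4-GO,W:wait | queues: N=0 E=0 S=1 W=1
Step 3 [EW]: N:wait,E:empty,S:wait,W:car2-GO | queues: N=0 E=0 S=1 W=0
Step 4 [EW]: N:wait,E:empty,S:wait,W:empty | queues: N=0 E=0 S=1 W=0
Cars crossed by step 4: 4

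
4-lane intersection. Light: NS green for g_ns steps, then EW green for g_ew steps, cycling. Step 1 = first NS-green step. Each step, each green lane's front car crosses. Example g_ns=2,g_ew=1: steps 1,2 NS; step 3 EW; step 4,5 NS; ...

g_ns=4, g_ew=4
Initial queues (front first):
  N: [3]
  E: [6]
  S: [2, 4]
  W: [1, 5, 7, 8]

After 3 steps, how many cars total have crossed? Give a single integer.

Answer: 3

Derivation:
Step 1 [NS]: N:car3-GO,E:wait,S:car2-GO,W:wait | queues: N=0 E=1 S=1 W=4
Step 2 [NS]: N:empty,E:wait,S:car4-GO,W:wait | queues: N=0 E=1 S=0 W=4
Step 3 [NS]: N:empty,E:wait,S:empty,W:wait | queues: N=0 E=1 S=0 W=4
Cars crossed by step 3: 3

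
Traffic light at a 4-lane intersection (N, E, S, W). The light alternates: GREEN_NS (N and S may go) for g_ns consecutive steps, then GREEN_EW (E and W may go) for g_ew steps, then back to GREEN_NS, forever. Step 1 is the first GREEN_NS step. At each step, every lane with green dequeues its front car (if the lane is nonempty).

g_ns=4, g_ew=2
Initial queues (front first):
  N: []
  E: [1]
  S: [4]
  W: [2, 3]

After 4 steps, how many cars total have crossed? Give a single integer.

Step 1 [NS]: N:empty,E:wait,S:car4-GO,W:wait | queues: N=0 E=1 S=0 W=2
Step 2 [NS]: N:empty,E:wait,S:empty,W:wait | queues: N=0 E=1 S=0 W=2
Step 3 [NS]: N:empty,E:wait,S:empty,W:wait | queues: N=0 E=1 S=0 W=2
Step 4 [NS]: N:empty,E:wait,S:empty,W:wait | queues: N=0 E=1 S=0 W=2
Cars crossed by step 4: 1

Answer: 1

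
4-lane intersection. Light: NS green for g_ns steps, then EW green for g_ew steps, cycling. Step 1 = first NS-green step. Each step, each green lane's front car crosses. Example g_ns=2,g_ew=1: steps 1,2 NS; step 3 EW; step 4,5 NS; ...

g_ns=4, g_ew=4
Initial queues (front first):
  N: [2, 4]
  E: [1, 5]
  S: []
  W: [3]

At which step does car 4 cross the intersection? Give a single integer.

Step 1 [NS]: N:car2-GO,E:wait,S:empty,W:wait | queues: N=1 E=2 S=0 W=1
Step 2 [NS]: N:car4-GO,E:wait,S:empty,W:wait | queues: N=0 E=2 S=0 W=1
Step 3 [NS]: N:empty,E:wait,S:empty,W:wait | queues: N=0 E=2 S=0 W=1
Step 4 [NS]: N:empty,E:wait,S:empty,W:wait | queues: N=0 E=2 S=0 W=1
Step 5 [EW]: N:wait,E:car1-GO,S:wait,W:car3-GO | queues: N=0 E=1 S=0 W=0
Step 6 [EW]: N:wait,E:car5-GO,S:wait,W:empty | queues: N=0 E=0 S=0 W=0
Car 4 crosses at step 2

2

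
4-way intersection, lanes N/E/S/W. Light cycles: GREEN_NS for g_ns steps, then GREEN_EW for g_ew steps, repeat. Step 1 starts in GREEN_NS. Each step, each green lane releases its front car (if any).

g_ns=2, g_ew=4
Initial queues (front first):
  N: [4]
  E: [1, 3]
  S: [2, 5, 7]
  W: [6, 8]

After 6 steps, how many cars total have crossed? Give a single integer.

Answer: 7

Derivation:
Step 1 [NS]: N:car4-GO,E:wait,S:car2-GO,W:wait | queues: N=0 E=2 S=2 W=2
Step 2 [NS]: N:empty,E:wait,S:car5-GO,W:wait | queues: N=0 E=2 S=1 W=2
Step 3 [EW]: N:wait,E:car1-GO,S:wait,W:car6-GO | queues: N=0 E=1 S=1 W=1
Step 4 [EW]: N:wait,E:car3-GO,S:wait,W:car8-GO | queues: N=0 E=0 S=1 W=0
Step 5 [EW]: N:wait,E:empty,S:wait,W:empty | queues: N=0 E=0 S=1 W=0
Step 6 [EW]: N:wait,E:empty,S:wait,W:empty | queues: N=0 E=0 S=1 W=0
Cars crossed by step 6: 7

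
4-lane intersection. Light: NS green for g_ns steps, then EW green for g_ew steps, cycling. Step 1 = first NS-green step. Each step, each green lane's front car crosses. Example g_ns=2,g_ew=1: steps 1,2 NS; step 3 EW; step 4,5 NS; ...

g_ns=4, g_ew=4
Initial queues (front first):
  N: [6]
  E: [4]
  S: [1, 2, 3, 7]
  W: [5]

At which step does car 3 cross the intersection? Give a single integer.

Step 1 [NS]: N:car6-GO,E:wait,S:car1-GO,W:wait | queues: N=0 E=1 S=3 W=1
Step 2 [NS]: N:empty,E:wait,S:car2-GO,W:wait | queues: N=0 E=1 S=2 W=1
Step 3 [NS]: N:empty,E:wait,S:car3-GO,W:wait | queues: N=0 E=1 S=1 W=1
Step 4 [NS]: N:empty,E:wait,S:car7-GO,W:wait | queues: N=0 E=1 S=0 W=1
Step 5 [EW]: N:wait,E:car4-GO,S:wait,W:car5-GO | queues: N=0 E=0 S=0 W=0
Car 3 crosses at step 3

3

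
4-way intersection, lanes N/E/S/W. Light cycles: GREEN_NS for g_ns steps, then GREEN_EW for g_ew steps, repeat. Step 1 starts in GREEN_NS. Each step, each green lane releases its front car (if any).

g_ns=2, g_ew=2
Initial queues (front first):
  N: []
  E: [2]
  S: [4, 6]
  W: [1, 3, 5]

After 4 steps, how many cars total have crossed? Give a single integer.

Answer: 5

Derivation:
Step 1 [NS]: N:empty,E:wait,S:car4-GO,W:wait | queues: N=0 E=1 S=1 W=3
Step 2 [NS]: N:empty,E:wait,S:car6-GO,W:wait | queues: N=0 E=1 S=0 W=3
Step 3 [EW]: N:wait,E:car2-GO,S:wait,W:car1-GO | queues: N=0 E=0 S=0 W=2
Step 4 [EW]: N:wait,E:empty,S:wait,W:car3-GO | queues: N=0 E=0 S=0 W=1
Cars crossed by step 4: 5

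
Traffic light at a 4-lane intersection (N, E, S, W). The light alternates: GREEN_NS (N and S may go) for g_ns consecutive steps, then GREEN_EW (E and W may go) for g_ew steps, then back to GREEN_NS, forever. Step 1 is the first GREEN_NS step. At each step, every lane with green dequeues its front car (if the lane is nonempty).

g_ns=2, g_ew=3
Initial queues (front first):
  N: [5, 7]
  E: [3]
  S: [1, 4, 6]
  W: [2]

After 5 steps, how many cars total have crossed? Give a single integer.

Answer: 6

Derivation:
Step 1 [NS]: N:car5-GO,E:wait,S:car1-GO,W:wait | queues: N=1 E=1 S=2 W=1
Step 2 [NS]: N:car7-GO,E:wait,S:car4-GO,W:wait | queues: N=0 E=1 S=1 W=1
Step 3 [EW]: N:wait,E:car3-GO,S:wait,W:car2-GO | queues: N=0 E=0 S=1 W=0
Step 4 [EW]: N:wait,E:empty,S:wait,W:empty | queues: N=0 E=0 S=1 W=0
Step 5 [EW]: N:wait,E:empty,S:wait,W:empty | queues: N=0 E=0 S=1 W=0
Cars crossed by step 5: 6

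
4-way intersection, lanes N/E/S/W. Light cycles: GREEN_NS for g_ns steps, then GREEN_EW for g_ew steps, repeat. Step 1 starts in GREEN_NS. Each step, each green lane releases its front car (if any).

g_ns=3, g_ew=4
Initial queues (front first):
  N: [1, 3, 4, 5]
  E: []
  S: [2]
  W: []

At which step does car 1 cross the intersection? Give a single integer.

Step 1 [NS]: N:car1-GO,E:wait,S:car2-GO,W:wait | queues: N=3 E=0 S=0 W=0
Step 2 [NS]: N:car3-GO,E:wait,S:empty,W:wait | queues: N=2 E=0 S=0 W=0
Step 3 [NS]: N:car4-GO,E:wait,S:empty,W:wait | queues: N=1 E=0 S=0 W=0
Step 4 [EW]: N:wait,E:empty,S:wait,W:empty | queues: N=1 E=0 S=0 W=0
Step 5 [EW]: N:wait,E:empty,S:wait,W:empty | queues: N=1 E=0 S=0 W=0
Step 6 [EW]: N:wait,E:empty,S:wait,W:empty | queues: N=1 E=0 S=0 W=0
Step 7 [EW]: N:wait,E:empty,S:wait,W:empty | queues: N=1 E=0 S=0 W=0
Step 8 [NS]: N:car5-GO,E:wait,S:empty,W:wait | queues: N=0 E=0 S=0 W=0
Car 1 crosses at step 1

1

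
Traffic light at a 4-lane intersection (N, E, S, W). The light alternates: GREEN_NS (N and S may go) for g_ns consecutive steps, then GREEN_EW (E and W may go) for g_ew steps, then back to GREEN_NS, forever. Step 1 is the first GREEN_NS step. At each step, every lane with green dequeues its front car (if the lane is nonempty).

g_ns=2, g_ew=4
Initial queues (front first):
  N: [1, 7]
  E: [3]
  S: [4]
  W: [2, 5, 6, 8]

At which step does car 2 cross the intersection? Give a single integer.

Step 1 [NS]: N:car1-GO,E:wait,S:car4-GO,W:wait | queues: N=1 E=1 S=0 W=4
Step 2 [NS]: N:car7-GO,E:wait,S:empty,W:wait | queues: N=0 E=1 S=0 W=4
Step 3 [EW]: N:wait,E:car3-GO,S:wait,W:car2-GO | queues: N=0 E=0 S=0 W=3
Step 4 [EW]: N:wait,E:empty,S:wait,W:car5-GO | queues: N=0 E=0 S=0 W=2
Step 5 [EW]: N:wait,E:empty,S:wait,W:car6-GO | queues: N=0 E=0 S=0 W=1
Step 6 [EW]: N:wait,E:empty,S:wait,W:car8-GO | queues: N=0 E=0 S=0 W=0
Car 2 crosses at step 3

3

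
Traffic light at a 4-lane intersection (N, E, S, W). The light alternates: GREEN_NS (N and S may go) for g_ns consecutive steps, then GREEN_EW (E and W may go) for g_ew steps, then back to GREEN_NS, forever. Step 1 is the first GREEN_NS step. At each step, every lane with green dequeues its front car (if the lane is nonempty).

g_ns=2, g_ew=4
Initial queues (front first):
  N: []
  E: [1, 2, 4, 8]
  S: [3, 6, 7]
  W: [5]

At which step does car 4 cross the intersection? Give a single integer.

Step 1 [NS]: N:empty,E:wait,S:car3-GO,W:wait | queues: N=0 E=4 S=2 W=1
Step 2 [NS]: N:empty,E:wait,S:car6-GO,W:wait | queues: N=0 E=4 S=1 W=1
Step 3 [EW]: N:wait,E:car1-GO,S:wait,W:car5-GO | queues: N=0 E=3 S=1 W=0
Step 4 [EW]: N:wait,E:car2-GO,S:wait,W:empty | queues: N=0 E=2 S=1 W=0
Step 5 [EW]: N:wait,E:car4-GO,S:wait,W:empty | queues: N=0 E=1 S=1 W=0
Step 6 [EW]: N:wait,E:car8-GO,S:wait,W:empty | queues: N=0 E=0 S=1 W=0
Step 7 [NS]: N:empty,E:wait,S:car7-GO,W:wait | queues: N=0 E=0 S=0 W=0
Car 4 crosses at step 5

5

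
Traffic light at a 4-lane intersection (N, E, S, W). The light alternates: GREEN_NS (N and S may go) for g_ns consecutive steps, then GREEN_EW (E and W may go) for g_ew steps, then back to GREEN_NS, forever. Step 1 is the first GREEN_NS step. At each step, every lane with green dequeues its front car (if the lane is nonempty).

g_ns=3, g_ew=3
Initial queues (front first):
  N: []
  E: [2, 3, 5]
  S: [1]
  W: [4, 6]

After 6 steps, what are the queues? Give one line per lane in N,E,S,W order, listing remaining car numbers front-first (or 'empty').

Step 1 [NS]: N:empty,E:wait,S:car1-GO,W:wait | queues: N=0 E=3 S=0 W=2
Step 2 [NS]: N:empty,E:wait,S:empty,W:wait | queues: N=0 E=3 S=0 W=2
Step 3 [NS]: N:empty,E:wait,S:empty,W:wait | queues: N=0 E=3 S=0 W=2
Step 4 [EW]: N:wait,E:car2-GO,S:wait,W:car4-GO | queues: N=0 E=2 S=0 W=1
Step 5 [EW]: N:wait,E:car3-GO,S:wait,W:car6-GO | queues: N=0 E=1 S=0 W=0
Step 6 [EW]: N:wait,E:car5-GO,S:wait,W:empty | queues: N=0 E=0 S=0 W=0

N: empty
E: empty
S: empty
W: empty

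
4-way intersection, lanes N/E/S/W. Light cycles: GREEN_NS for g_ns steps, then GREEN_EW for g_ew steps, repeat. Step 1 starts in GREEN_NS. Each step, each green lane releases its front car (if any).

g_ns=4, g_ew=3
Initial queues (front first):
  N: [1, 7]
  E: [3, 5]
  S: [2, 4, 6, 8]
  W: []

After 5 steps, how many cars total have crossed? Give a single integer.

Step 1 [NS]: N:car1-GO,E:wait,S:car2-GO,W:wait | queues: N=1 E=2 S=3 W=0
Step 2 [NS]: N:car7-GO,E:wait,S:car4-GO,W:wait | queues: N=0 E=2 S=2 W=0
Step 3 [NS]: N:empty,E:wait,S:car6-GO,W:wait | queues: N=0 E=2 S=1 W=0
Step 4 [NS]: N:empty,E:wait,S:car8-GO,W:wait | queues: N=0 E=2 S=0 W=0
Step 5 [EW]: N:wait,E:car3-GO,S:wait,W:empty | queues: N=0 E=1 S=0 W=0
Cars crossed by step 5: 7

Answer: 7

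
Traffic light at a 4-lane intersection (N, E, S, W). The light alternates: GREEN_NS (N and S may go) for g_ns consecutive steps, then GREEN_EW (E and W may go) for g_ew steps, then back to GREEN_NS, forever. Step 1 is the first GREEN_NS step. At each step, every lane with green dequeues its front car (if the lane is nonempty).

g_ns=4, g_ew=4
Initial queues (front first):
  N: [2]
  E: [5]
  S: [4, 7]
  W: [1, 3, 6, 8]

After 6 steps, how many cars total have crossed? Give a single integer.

Step 1 [NS]: N:car2-GO,E:wait,S:car4-GO,W:wait | queues: N=0 E=1 S=1 W=4
Step 2 [NS]: N:empty,E:wait,S:car7-GO,W:wait | queues: N=0 E=1 S=0 W=4
Step 3 [NS]: N:empty,E:wait,S:empty,W:wait | queues: N=0 E=1 S=0 W=4
Step 4 [NS]: N:empty,E:wait,S:empty,W:wait | queues: N=0 E=1 S=0 W=4
Step 5 [EW]: N:wait,E:car5-GO,S:wait,W:car1-GO | queues: N=0 E=0 S=0 W=3
Step 6 [EW]: N:wait,E:empty,S:wait,W:car3-GO | queues: N=0 E=0 S=0 W=2
Cars crossed by step 6: 6

Answer: 6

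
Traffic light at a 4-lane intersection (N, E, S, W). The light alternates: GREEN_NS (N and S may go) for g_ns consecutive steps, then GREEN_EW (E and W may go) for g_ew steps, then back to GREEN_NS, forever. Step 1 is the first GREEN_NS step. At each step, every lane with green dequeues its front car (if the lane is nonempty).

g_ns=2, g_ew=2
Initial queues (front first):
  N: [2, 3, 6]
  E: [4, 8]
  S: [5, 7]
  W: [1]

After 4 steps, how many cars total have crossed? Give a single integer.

Answer: 7

Derivation:
Step 1 [NS]: N:car2-GO,E:wait,S:car5-GO,W:wait | queues: N=2 E=2 S=1 W=1
Step 2 [NS]: N:car3-GO,E:wait,S:car7-GO,W:wait | queues: N=1 E=2 S=0 W=1
Step 3 [EW]: N:wait,E:car4-GO,S:wait,W:car1-GO | queues: N=1 E=1 S=0 W=0
Step 4 [EW]: N:wait,E:car8-GO,S:wait,W:empty | queues: N=1 E=0 S=0 W=0
Cars crossed by step 4: 7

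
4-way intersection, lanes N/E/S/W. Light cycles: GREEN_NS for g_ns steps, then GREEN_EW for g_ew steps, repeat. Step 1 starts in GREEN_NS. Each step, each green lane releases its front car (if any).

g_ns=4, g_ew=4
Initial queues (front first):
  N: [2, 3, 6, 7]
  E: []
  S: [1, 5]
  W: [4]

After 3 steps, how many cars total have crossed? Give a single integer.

Step 1 [NS]: N:car2-GO,E:wait,S:car1-GO,W:wait | queues: N=3 E=0 S=1 W=1
Step 2 [NS]: N:car3-GO,E:wait,S:car5-GO,W:wait | queues: N=2 E=0 S=0 W=1
Step 3 [NS]: N:car6-GO,E:wait,S:empty,W:wait | queues: N=1 E=0 S=0 W=1
Cars crossed by step 3: 5

Answer: 5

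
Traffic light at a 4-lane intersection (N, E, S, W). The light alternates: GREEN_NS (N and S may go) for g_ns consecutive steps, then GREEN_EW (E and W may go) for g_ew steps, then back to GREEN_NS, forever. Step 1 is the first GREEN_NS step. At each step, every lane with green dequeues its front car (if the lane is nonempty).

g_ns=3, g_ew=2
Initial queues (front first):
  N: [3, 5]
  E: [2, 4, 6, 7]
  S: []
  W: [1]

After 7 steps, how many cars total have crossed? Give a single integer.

Answer: 5

Derivation:
Step 1 [NS]: N:car3-GO,E:wait,S:empty,W:wait | queues: N=1 E=4 S=0 W=1
Step 2 [NS]: N:car5-GO,E:wait,S:empty,W:wait | queues: N=0 E=4 S=0 W=1
Step 3 [NS]: N:empty,E:wait,S:empty,W:wait | queues: N=0 E=4 S=0 W=1
Step 4 [EW]: N:wait,E:car2-GO,S:wait,W:car1-GO | queues: N=0 E=3 S=0 W=0
Step 5 [EW]: N:wait,E:car4-GO,S:wait,W:empty | queues: N=0 E=2 S=0 W=0
Step 6 [NS]: N:empty,E:wait,S:empty,W:wait | queues: N=0 E=2 S=0 W=0
Step 7 [NS]: N:empty,E:wait,S:empty,W:wait | queues: N=0 E=2 S=0 W=0
Cars crossed by step 7: 5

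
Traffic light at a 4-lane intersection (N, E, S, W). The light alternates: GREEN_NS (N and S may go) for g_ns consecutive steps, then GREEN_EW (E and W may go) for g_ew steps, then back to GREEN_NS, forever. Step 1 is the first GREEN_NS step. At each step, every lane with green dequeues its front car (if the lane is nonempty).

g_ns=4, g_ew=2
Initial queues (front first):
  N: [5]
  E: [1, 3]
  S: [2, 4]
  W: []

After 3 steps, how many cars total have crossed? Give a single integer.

Step 1 [NS]: N:car5-GO,E:wait,S:car2-GO,W:wait | queues: N=0 E=2 S=1 W=0
Step 2 [NS]: N:empty,E:wait,S:car4-GO,W:wait | queues: N=0 E=2 S=0 W=0
Step 3 [NS]: N:empty,E:wait,S:empty,W:wait | queues: N=0 E=2 S=0 W=0
Cars crossed by step 3: 3

Answer: 3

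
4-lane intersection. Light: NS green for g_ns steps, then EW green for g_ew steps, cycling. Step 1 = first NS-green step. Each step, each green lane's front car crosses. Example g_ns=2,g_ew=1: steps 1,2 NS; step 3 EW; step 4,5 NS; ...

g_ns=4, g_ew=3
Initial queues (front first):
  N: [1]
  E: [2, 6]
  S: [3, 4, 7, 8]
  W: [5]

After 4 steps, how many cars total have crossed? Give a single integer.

Answer: 5

Derivation:
Step 1 [NS]: N:car1-GO,E:wait,S:car3-GO,W:wait | queues: N=0 E=2 S=3 W=1
Step 2 [NS]: N:empty,E:wait,S:car4-GO,W:wait | queues: N=0 E=2 S=2 W=1
Step 3 [NS]: N:empty,E:wait,S:car7-GO,W:wait | queues: N=0 E=2 S=1 W=1
Step 4 [NS]: N:empty,E:wait,S:car8-GO,W:wait | queues: N=0 E=2 S=0 W=1
Cars crossed by step 4: 5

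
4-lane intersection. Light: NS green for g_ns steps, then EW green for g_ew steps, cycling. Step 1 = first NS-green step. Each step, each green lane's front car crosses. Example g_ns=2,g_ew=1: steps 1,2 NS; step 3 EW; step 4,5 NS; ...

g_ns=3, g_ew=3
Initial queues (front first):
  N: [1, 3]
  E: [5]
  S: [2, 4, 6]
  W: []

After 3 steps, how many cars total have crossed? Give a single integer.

Answer: 5

Derivation:
Step 1 [NS]: N:car1-GO,E:wait,S:car2-GO,W:wait | queues: N=1 E=1 S=2 W=0
Step 2 [NS]: N:car3-GO,E:wait,S:car4-GO,W:wait | queues: N=0 E=1 S=1 W=0
Step 3 [NS]: N:empty,E:wait,S:car6-GO,W:wait | queues: N=0 E=1 S=0 W=0
Cars crossed by step 3: 5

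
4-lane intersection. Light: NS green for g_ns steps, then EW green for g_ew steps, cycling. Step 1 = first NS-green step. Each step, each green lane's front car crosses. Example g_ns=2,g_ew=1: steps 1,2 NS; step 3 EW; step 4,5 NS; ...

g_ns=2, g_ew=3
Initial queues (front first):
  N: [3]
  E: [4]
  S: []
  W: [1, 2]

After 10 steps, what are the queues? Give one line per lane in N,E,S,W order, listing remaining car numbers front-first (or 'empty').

Step 1 [NS]: N:car3-GO,E:wait,S:empty,W:wait | queues: N=0 E=1 S=0 W=2
Step 2 [NS]: N:empty,E:wait,S:empty,W:wait | queues: N=0 E=1 S=0 W=2
Step 3 [EW]: N:wait,E:car4-GO,S:wait,W:car1-GO | queues: N=0 E=0 S=0 W=1
Step 4 [EW]: N:wait,E:empty,S:wait,W:car2-GO | queues: N=0 E=0 S=0 W=0

N: empty
E: empty
S: empty
W: empty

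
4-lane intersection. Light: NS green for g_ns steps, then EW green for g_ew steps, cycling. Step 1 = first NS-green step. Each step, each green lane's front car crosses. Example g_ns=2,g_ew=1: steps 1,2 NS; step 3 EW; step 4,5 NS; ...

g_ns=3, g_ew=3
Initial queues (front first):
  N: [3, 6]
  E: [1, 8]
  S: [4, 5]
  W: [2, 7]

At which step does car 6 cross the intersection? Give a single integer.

Step 1 [NS]: N:car3-GO,E:wait,S:car4-GO,W:wait | queues: N=1 E=2 S=1 W=2
Step 2 [NS]: N:car6-GO,E:wait,S:car5-GO,W:wait | queues: N=0 E=2 S=0 W=2
Step 3 [NS]: N:empty,E:wait,S:empty,W:wait | queues: N=0 E=2 S=0 W=2
Step 4 [EW]: N:wait,E:car1-GO,S:wait,W:car2-GO | queues: N=0 E=1 S=0 W=1
Step 5 [EW]: N:wait,E:car8-GO,S:wait,W:car7-GO | queues: N=0 E=0 S=0 W=0
Car 6 crosses at step 2

2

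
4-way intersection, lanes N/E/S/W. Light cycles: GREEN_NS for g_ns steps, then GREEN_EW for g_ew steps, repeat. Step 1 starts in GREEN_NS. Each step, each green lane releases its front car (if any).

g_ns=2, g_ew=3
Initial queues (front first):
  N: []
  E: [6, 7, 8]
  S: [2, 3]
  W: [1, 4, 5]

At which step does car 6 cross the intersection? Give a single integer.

Step 1 [NS]: N:empty,E:wait,S:car2-GO,W:wait | queues: N=0 E=3 S=1 W=3
Step 2 [NS]: N:empty,E:wait,S:car3-GO,W:wait | queues: N=0 E=3 S=0 W=3
Step 3 [EW]: N:wait,E:car6-GO,S:wait,W:car1-GO | queues: N=0 E=2 S=0 W=2
Step 4 [EW]: N:wait,E:car7-GO,S:wait,W:car4-GO | queues: N=0 E=1 S=0 W=1
Step 5 [EW]: N:wait,E:car8-GO,S:wait,W:car5-GO | queues: N=0 E=0 S=0 W=0
Car 6 crosses at step 3

3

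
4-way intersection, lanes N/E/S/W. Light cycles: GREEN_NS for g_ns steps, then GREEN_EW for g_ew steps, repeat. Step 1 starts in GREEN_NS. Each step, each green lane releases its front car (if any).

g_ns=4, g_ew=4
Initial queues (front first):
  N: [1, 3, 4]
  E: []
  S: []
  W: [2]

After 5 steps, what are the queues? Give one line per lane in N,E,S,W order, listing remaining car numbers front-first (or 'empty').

Step 1 [NS]: N:car1-GO,E:wait,S:empty,W:wait | queues: N=2 E=0 S=0 W=1
Step 2 [NS]: N:car3-GO,E:wait,S:empty,W:wait | queues: N=1 E=0 S=0 W=1
Step 3 [NS]: N:car4-GO,E:wait,S:empty,W:wait | queues: N=0 E=0 S=0 W=1
Step 4 [NS]: N:empty,E:wait,S:empty,W:wait | queues: N=0 E=0 S=0 W=1
Step 5 [EW]: N:wait,E:empty,S:wait,W:car2-GO | queues: N=0 E=0 S=0 W=0

N: empty
E: empty
S: empty
W: empty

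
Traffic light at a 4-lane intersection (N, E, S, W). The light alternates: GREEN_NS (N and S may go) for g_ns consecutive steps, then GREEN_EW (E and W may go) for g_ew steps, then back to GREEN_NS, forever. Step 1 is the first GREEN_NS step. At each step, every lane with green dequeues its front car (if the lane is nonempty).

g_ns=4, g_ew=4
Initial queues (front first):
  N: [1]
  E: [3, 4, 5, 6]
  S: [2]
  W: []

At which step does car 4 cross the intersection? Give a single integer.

Step 1 [NS]: N:car1-GO,E:wait,S:car2-GO,W:wait | queues: N=0 E=4 S=0 W=0
Step 2 [NS]: N:empty,E:wait,S:empty,W:wait | queues: N=0 E=4 S=0 W=0
Step 3 [NS]: N:empty,E:wait,S:empty,W:wait | queues: N=0 E=4 S=0 W=0
Step 4 [NS]: N:empty,E:wait,S:empty,W:wait | queues: N=0 E=4 S=0 W=0
Step 5 [EW]: N:wait,E:car3-GO,S:wait,W:empty | queues: N=0 E=3 S=0 W=0
Step 6 [EW]: N:wait,E:car4-GO,S:wait,W:empty | queues: N=0 E=2 S=0 W=0
Step 7 [EW]: N:wait,E:car5-GO,S:wait,W:empty | queues: N=0 E=1 S=0 W=0
Step 8 [EW]: N:wait,E:car6-GO,S:wait,W:empty | queues: N=0 E=0 S=0 W=0
Car 4 crosses at step 6

6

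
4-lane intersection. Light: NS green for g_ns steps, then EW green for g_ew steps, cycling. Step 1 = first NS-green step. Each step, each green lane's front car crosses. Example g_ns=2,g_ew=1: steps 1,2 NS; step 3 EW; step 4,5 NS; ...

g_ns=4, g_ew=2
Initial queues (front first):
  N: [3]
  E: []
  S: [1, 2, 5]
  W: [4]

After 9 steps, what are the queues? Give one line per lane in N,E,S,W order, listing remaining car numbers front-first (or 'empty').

Step 1 [NS]: N:car3-GO,E:wait,S:car1-GO,W:wait | queues: N=0 E=0 S=2 W=1
Step 2 [NS]: N:empty,E:wait,S:car2-GO,W:wait | queues: N=0 E=0 S=1 W=1
Step 3 [NS]: N:empty,E:wait,S:car5-GO,W:wait | queues: N=0 E=0 S=0 W=1
Step 4 [NS]: N:empty,E:wait,S:empty,W:wait | queues: N=0 E=0 S=0 W=1
Step 5 [EW]: N:wait,E:empty,S:wait,W:car4-GO | queues: N=0 E=0 S=0 W=0

N: empty
E: empty
S: empty
W: empty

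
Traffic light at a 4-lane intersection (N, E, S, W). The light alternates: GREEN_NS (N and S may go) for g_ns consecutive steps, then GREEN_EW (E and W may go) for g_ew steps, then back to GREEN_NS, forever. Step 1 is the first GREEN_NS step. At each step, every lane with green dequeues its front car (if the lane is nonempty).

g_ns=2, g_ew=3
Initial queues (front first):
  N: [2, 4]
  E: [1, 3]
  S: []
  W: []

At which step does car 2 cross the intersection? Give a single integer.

Step 1 [NS]: N:car2-GO,E:wait,S:empty,W:wait | queues: N=1 E=2 S=0 W=0
Step 2 [NS]: N:car4-GO,E:wait,S:empty,W:wait | queues: N=0 E=2 S=0 W=0
Step 3 [EW]: N:wait,E:car1-GO,S:wait,W:empty | queues: N=0 E=1 S=0 W=0
Step 4 [EW]: N:wait,E:car3-GO,S:wait,W:empty | queues: N=0 E=0 S=0 W=0
Car 2 crosses at step 1

1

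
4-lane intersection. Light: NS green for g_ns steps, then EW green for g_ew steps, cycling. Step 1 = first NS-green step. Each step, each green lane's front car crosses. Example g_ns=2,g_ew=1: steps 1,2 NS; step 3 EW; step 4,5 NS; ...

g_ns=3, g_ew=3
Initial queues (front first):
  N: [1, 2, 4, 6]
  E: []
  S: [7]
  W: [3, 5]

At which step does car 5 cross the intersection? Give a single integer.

Step 1 [NS]: N:car1-GO,E:wait,S:car7-GO,W:wait | queues: N=3 E=0 S=0 W=2
Step 2 [NS]: N:car2-GO,E:wait,S:empty,W:wait | queues: N=2 E=0 S=0 W=2
Step 3 [NS]: N:car4-GO,E:wait,S:empty,W:wait | queues: N=1 E=0 S=0 W=2
Step 4 [EW]: N:wait,E:empty,S:wait,W:car3-GO | queues: N=1 E=0 S=0 W=1
Step 5 [EW]: N:wait,E:empty,S:wait,W:car5-GO | queues: N=1 E=0 S=0 W=0
Step 6 [EW]: N:wait,E:empty,S:wait,W:empty | queues: N=1 E=0 S=0 W=0
Step 7 [NS]: N:car6-GO,E:wait,S:empty,W:wait | queues: N=0 E=0 S=0 W=0
Car 5 crosses at step 5

5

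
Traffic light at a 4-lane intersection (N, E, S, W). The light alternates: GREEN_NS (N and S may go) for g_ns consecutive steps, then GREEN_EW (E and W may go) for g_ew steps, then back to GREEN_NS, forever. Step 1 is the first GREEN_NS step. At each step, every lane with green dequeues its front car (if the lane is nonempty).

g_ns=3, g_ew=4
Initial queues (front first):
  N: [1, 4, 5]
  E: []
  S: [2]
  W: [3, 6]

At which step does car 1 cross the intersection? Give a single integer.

Step 1 [NS]: N:car1-GO,E:wait,S:car2-GO,W:wait | queues: N=2 E=0 S=0 W=2
Step 2 [NS]: N:car4-GO,E:wait,S:empty,W:wait | queues: N=1 E=0 S=0 W=2
Step 3 [NS]: N:car5-GO,E:wait,S:empty,W:wait | queues: N=0 E=0 S=0 W=2
Step 4 [EW]: N:wait,E:empty,S:wait,W:car3-GO | queues: N=0 E=0 S=0 W=1
Step 5 [EW]: N:wait,E:empty,S:wait,W:car6-GO | queues: N=0 E=0 S=0 W=0
Car 1 crosses at step 1

1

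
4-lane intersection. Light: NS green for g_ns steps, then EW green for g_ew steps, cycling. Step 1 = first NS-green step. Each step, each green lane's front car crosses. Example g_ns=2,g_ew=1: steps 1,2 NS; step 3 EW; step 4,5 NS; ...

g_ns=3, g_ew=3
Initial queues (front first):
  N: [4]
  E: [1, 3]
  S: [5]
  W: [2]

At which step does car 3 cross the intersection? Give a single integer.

Step 1 [NS]: N:car4-GO,E:wait,S:car5-GO,W:wait | queues: N=0 E=2 S=0 W=1
Step 2 [NS]: N:empty,E:wait,S:empty,W:wait | queues: N=0 E=2 S=0 W=1
Step 3 [NS]: N:empty,E:wait,S:empty,W:wait | queues: N=0 E=2 S=0 W=1
Step 4 [EW]: N:wait,E:car1-GO,S:wait,W:car2-GO | queues: N=0 E=1 S=0 W=0
Step 5 [EW]: N:wait,E:car3-GO,S:wait,W:empty | queues: N=0 E=0 S=0 W=0
Car 3 crosses at step 5

5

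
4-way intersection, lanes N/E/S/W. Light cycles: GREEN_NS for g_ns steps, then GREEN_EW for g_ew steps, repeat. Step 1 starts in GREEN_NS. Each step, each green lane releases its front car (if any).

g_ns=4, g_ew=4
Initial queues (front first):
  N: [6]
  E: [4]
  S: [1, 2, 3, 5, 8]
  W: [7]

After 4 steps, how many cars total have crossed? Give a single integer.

Step 1 [NS]: N:car6-GO,E:wait,S:car1-GO,W:wait | queues: N=0 E=1 S=4 W=1
Step 2 [NS]: N:empty,E:wait,S:car2-GO,W:wait | queues: N=0 E=1 S=3 W=1
Step 3 [NS]: N:empty,E:wait,S:car3-GO,W:wait | queues: N=0 E=1 S=2 W=1
Step 4 [NS]: N:empty,E:wait,S:car5-GO,W:wait | queues: N=0 E=1 S=1 W=1
Cars crossed by step 4: 5

Answer: 5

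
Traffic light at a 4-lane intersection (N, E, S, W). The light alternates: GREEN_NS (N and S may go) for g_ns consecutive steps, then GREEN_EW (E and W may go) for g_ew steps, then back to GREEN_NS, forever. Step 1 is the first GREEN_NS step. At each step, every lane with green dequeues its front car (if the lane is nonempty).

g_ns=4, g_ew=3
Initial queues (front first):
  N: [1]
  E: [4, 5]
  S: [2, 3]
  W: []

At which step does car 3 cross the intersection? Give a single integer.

Step 1 [NS]: N:car1-GO,E:wait,S:car2-GO,W:wait | queues: N=0 E=2 S=1 W=0
Step 2 [NS]: N:empty,E:wait,S:car3-GO,W:wait | queues: N=0 E=2 S=0 W=0
Step 3 [NS]: N:empty,E:wait,S:empty,W:wait | queues: N=0 E=2 S=0 W=0
Step 4 [NS]: N:empty,E:wait,S:empty,W:wait | queues: N=0 E=2 S=0 W=0
Step 5 [EW]: N:wait,E:car4-GO,S:wait,W:empty | queues: N=0 E=1 S=0 W=0
Step 6 [EW]: N:wait,E:car5-GO,S:wait,W:empty | queues: N=0 E=0 S=0 W=0
Car 3 crosses at step 2

2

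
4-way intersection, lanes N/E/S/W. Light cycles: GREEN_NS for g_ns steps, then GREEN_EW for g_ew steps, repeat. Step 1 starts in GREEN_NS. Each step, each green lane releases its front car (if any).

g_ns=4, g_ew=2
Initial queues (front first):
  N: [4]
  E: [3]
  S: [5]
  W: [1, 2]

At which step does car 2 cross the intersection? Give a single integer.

Step 1 [NS]: N:car4-GO,E:wait,S:car5-GO,W:wait | queues: N=0 E=1 S=0 W=2
Step 2 [NS]: N:empty,E:wait,S:empty,W:wait | queues: N=0 E=1 S=0 W=2
Step 3 [NS]: N:empty,E:wait,S:empty,W:wait | queues: N=0 E=1 S=0 W=2
Step 4 [NS]: N:empty,E:wait,S:empty,W:wait | queues: N=0 E=1 S=0 W=2
Step 5 [EW]: N:wait,E:car3-GO,S:wait,W:car1-GO | queues: N=0 E=0 S=0 W=1
Step 6 [EW]: N:wait,E:empty,S:wait,W:car2-GO | queues: N=0 E=0 S=0 W=0
Car 2 crosses at step 6

6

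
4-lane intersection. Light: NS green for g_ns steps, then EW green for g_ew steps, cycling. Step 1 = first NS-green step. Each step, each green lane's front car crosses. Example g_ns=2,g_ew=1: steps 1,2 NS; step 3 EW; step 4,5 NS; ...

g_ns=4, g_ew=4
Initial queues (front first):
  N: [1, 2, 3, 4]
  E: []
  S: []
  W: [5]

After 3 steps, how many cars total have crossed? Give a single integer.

Answer: 3

Derivation:
Step 1 [NS]: N:car1-GO,E:wait,S:empty,W:wait | queues: N=3 E=0 S=0 W=1
Step 2 [NS]: N:car2-GO,E:wait,S:empty,W:wait | queues: N=2 E=0 S=0 W=1
Step 3 [NS]: N:car3-GO,E:wait,S:empty,W:wait | queues: N=1 E=0 S=0 W=1
Cars crossed by step 3: 3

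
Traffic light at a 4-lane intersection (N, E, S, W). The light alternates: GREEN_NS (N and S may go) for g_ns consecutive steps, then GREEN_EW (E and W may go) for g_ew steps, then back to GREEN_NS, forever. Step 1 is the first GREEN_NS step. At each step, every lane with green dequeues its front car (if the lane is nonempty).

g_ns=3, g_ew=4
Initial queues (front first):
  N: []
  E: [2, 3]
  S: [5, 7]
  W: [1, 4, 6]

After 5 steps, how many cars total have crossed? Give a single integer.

Answer: 6

Derivation:
Step 1 [NS]: N:empty,E:wait,S:car5-GO,W:wait | queues: N=0 E=2 S=1 W=3
Step 2 [NS]: N:empty,E:wait,S:car7-GO,W:wait | queues: N=0 E=2 S=0 W=3
Step 3 [NS]: N:empty,E:wait,S:empty,W:wait | queues: N=0 E=2 S=0 W=3
Step 4 [EW]: N:wait,E:car2-GO,S:wait,W:car1-GO | queues: N=0 E=1 S=0 W=2
Step 5 [EW]: N:wait,E:car3-GO,S:wait,W:car4-GO | queues: N=0 E=0 S=0 W=1
Cars crossed by step 5: 6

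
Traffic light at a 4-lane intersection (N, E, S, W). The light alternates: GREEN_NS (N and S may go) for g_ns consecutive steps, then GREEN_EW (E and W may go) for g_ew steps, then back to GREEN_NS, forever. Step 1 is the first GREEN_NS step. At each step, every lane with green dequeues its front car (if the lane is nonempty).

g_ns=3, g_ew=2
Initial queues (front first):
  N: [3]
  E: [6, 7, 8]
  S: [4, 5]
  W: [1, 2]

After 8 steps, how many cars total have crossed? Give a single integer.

Answer: 7

Derivation:
Step 1 [NS]: N:car3-GO,E:wait,S:car4-GO,W:wait | queues: N=0 E=3 S=1 W=2
Step 2 [NS]: N:empty,E:wait,S:car5-GO,W:wait | queues: N=0 E=3 S=0 W=2
Step 3 [NS]: N:empty,E:wait,S:empty,W:wait | queues: N=0 E=3 S=0 W=2
Step 4 [EW]: N:wait,E:car6-GO,S:wait,W:car1-GO | queues: N=0 E=2 S=0 W=1
Step 5 [EW]: N:wait,E:car7-GO,S:wait,W:car2-GO | queues: N=0 E=1 S=0 W=0
Step 6 [NS]: N:empty,E:wait,S:empty,W:wait | queues: N=0 E=1 S=0 W=0
Step 7 [NS]: N:empty,E:wait,S:empty,W:wait | queues: N=0 E=1 S=0 W=0
Step 8 [NS]: N:empty,E:wait,S:empty,W:wait | queues: N=0 E=1 S=0 W=0
Cars crossed by step 8: 7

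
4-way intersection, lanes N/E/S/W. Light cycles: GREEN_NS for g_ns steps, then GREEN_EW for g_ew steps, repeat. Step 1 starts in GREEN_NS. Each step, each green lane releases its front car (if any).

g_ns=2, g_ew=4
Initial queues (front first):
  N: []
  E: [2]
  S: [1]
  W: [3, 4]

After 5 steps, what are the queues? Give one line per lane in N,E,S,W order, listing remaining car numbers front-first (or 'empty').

Step 1 [NS]: N:empty,E:wait,S:car1-GO,W:wait | queues: N=0 E=1 S=0 W=2
Step 2 [NS]: N:empty,E:wait,S:empty,W:wait | queues: N=0 E=1 S=0 W=2
Step 3 [EW]: N:wait,E:car2-GO,S:wait,W:car3-GO | queues: N=0 E=0 S=0 W=1
Step 4 [EW]: N:wait,E:empty,S:wait,W:car4-GO | queues: N=0 E=0 S=0 W=0

N: empty
E: empty
S: empty
W: empty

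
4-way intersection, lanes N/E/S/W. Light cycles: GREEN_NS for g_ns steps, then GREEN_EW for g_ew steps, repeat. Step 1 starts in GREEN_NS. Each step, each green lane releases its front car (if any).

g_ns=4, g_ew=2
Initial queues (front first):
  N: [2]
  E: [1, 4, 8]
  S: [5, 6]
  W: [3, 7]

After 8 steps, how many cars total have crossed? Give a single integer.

Step 1 [NS]: N:car2-GO,E:wait,S:car5-GO,W:wait | queues: N=0 E=3 S=1 W=2
Step 2 [NS]: N:empty,E:wait,S:car6-GO,W:wait | queues: N=0 E=3 S=0 W=2
Step 3 [NS]: N:empty,E:wait,S:empty,W:wait | queues: N=0 E=3 S=0 W=2
Step 4 [NS]: N:empty,E:wait,S:empty,W:wait | queues: N=0 E=3 S=0 W=2
Step 5 [EW]: N:wait,E:car1-GO,S:wait,W:car3-GO | queues: N=0 E=2 S=0 W=1
Step 6 [EW]: N:wait,E:car4-GO,S:wait,W:car7-GO | queues: N=0 E=1 S=0 W=0
Step 7 [NS]: N:empty,E:wait,S:empty,W:wait | queues: N=0 E=1 S=0 W=0
Step 8 [NS]: N:empty,E:wait,S:empty,W:wait | queues: N=0 E=1 S=0 W=0
Cars crossed by step 8: 7

Answer: 7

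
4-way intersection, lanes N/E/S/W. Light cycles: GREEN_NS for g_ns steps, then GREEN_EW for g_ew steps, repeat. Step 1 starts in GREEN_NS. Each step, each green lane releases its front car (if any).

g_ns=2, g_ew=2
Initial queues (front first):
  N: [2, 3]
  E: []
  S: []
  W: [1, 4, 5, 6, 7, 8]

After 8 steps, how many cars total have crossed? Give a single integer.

Answer: 6

Derivation:
Step 1 [NS]: N:car2-GO,E:wait,S:empty,W:wait | queues: N=1 E=0 S=0 W=6
Step 2 [NS]: N:car3-GO,E:wait,S:empty,W:wait | queues: N=0 E=0 S=0 W=6
Step 3 [EW]: N:wait,E:empty,S:wait,W:car1-GO | queues: N=0 E=0 S=0 W=5
Step 4 [EW]: N:wait,E:empty,S:wait,W:car4-GO | queues: N=0 E=0 S=0 W=4
Step 5 [NS]: N:empty,E:wait,S:empty,W:wait | queues: N=0 E=0 S=0 W=4
Step 6 [NS]: N:empty,E:wait,S:empty,W:wait | queues: N=0 E=0 S=0 W=4
Step 7 [EW]: N:wait,E:empty,S:wait,W:car5-GO | queues: N=0 E=0 S=0 W=3
Step 8 [EW]: N:wait,E:empty,S:wait,W:car6-GO | queues: N=0 E=0 S=0 W=2
Cars crossed by step 8: 6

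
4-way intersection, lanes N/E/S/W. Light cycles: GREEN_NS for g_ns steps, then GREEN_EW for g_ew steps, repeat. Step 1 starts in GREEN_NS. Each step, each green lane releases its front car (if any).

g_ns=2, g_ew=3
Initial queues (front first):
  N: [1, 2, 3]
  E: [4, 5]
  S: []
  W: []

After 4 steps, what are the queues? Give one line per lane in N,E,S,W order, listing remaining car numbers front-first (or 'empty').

Step 1 [NS]: N:car1-GO,E:wait,S:empty,W:wait | queues: N=2 E=2 S=0 W=0
Step 2 [NS]: N:car2-GO,E:wait,S:empty,W:wait | queues: N=1 E=2 S=0 W=0
Step 3 [EW]: N:wait,E:car4-GO,S:wait,W:empty | queues: N=1 E=1 S=0 W=0
Step 4 [EW]: N:wait,E:car5-GO,S:wait,W:empty | queues: N=1 E=0 S=0 W=0

N: 3
E: empty
S: empty
W: empty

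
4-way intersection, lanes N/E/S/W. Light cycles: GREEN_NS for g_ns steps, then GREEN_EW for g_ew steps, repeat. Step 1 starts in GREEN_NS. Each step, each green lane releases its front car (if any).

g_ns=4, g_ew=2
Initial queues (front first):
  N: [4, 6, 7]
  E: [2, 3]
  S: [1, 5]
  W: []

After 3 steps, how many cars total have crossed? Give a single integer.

Answer: 5

Derivation:
Step 1 [NS]: N:car4-GO,E:wait,S:car1-GO,W:wait | queues: N=2 E=2 S=1 W=0
Step 2 [NS]: N:car6-GO,E:wait,S:car5-GO,W:wait | queues: N=1 E=2 S=0 W=0
Step 3 [NS]: N:car7-GO,E:wait,S:empty,W:wait | queues: N=0 E=2 S=0 W=0
Cars crossed by step 3: 5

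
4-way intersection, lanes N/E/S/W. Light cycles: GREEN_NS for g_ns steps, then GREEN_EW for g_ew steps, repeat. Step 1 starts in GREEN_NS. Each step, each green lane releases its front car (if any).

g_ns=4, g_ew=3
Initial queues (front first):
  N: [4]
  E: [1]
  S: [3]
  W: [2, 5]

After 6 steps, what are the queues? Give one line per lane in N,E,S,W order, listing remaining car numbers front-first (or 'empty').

Step 1 [NS]: N:car4-GO,E:wait,S:car3-GO,W:wait | queues: N=0 E=1 S=0 W=2
Step 2 [NS]: N:empty,E:wait,S:empty,W:wait | queues: N=0 E=1 S=0 W=2
Step 3 [NS]: N:empty,E:wait,S:empty,W:wait | queues: N=0 E=1 S=0 W=2
Step 4 [NS]: N:empty,E:wait,S:empty,W:wait | queues: N=0 E=1 S=0 W=2
Step 5 [EW]: N:wait,E:car1-GO,S:wait,W:car2-GO | queues: N=0 E=0 S=0 W=1
Step 6 [EW]: N:wait,E:empty,S:wait,W:car5-GO | queues: N=0 E=0 S=0 W=0

N: empty
E: empty
S: empty
W: empty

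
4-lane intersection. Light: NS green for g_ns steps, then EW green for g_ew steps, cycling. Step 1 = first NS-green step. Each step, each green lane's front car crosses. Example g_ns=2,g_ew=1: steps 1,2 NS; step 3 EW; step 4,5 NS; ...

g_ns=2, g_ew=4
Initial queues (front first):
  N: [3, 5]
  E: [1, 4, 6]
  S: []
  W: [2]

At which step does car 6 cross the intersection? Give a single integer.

Step 1 [NS]: N:car3-GO,E:wait,S:empty,W:wait | queues: N=1 E=3 S=0 W=1
Step 2 [NS]: N:car5-GO,E:wait,S:empty,W:wait | queues: N=0 E=3 S=0 W=1
Step 3 [EW]: N:wait,E:car1-GO,S:wait,W:car2-GO | queues: N=0 E=2 S=0 W=0
Step 4 [EW]: N:wait,E:car4-GO,S:wait,W:empty | queues: N=0 E=1 S=0 W=0
Step 5 [EW]: N:wait,E:car6-GO,S:wait,W:empty | queues: N=0 E=0 S=0 W=0
Car 6 crosses at step 5

5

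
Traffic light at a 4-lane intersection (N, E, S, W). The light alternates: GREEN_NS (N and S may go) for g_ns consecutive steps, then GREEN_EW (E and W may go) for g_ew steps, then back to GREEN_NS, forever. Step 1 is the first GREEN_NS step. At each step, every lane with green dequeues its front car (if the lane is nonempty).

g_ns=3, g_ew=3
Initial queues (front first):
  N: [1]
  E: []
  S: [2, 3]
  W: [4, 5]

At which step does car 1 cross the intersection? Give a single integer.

Step 1 [NS]: N:car1-GO,E:wait,S:car2-GO,W:wait | queues: N=0 E=0 S=1 W=2
Step 2 [NS]: N:empty,E:wait,S:car3-GO,W:wait | queues: N=0 E=0 S=0 W=2
Step 3 [NS]: N:empty,E:wait,S:empty,W:wait | queues: N=0 E=0 S=0 W=2
Step 4 [EW]: N:wait,E:empty,S:wait,W:car4-GO | queues: N=0 E=0 S=0 W=1
Step 5 [EW]: N:wait,E:empty,S:wait,W:car5-GO | queues: N=0 E=0 S=0 W=0
Car 1 crosses at step 1

1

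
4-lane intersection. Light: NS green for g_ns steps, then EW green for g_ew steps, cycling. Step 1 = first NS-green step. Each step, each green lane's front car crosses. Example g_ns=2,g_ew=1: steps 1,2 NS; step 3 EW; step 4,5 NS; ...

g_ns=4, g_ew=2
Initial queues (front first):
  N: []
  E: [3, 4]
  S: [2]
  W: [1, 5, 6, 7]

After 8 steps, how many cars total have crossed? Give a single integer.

Step 1 [NS]: N:empty,E:wait,S:car2-GO,W:wait | queues: N=0 E=2 S=0 W=4
Step 2 [NS]: N:empty,E:wait,S:empty,W:wait | queues: N=0 E=2 S=0 W=4
Step 3 [NS]: N:empty,E:wait,S:empty,W:wait | queues: N=0 E=2 S=0 W=4
Step 4 [NS]: N:empty,E:wait,S:empty,W:wait | queues: N=0 E=2 S=0 W=4
Step 5 [EW]: N:wait,E:car3-GO,S:wait,W:car1-GO | queues: N=0 E=1 S=0 W=3
Step 6 [EW]: N:wait,E:car4-GO,S:wait,W:car5-GO | queues: N=0 E=0 S=0 W=2
Step 7 [NS]: N:empty,E:wait,S:empty,W:wait | queues: N=0 E=0 S=0 W=2
Step 8 [NS]: N:empty,E:wait,S:empty,W:wait | queues: N=0 E=0 S=0 W=2
Cars crossed by step 8: 5

Answer: 5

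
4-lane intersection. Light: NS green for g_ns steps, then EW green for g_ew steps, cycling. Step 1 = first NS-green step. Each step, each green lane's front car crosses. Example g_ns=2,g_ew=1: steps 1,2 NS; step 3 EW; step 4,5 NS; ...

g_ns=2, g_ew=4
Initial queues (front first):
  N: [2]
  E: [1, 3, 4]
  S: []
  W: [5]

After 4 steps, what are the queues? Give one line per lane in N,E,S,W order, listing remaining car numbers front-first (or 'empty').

Step 1 [NS]: N:car2-GO,E:wait,S:empty,W:wait | queues: N=0 E=3 S=0 W=1
Step 2 [NS]: N:empty,E:wait,S:empty,W:wait | queues: N=0 E=3 S=0 W=1
Step 3 [EW]: N:wait,E:car1-GO,S:wait,W:car5-GO | queues: N=0 E=2 S=0 W=0
Step 4 [EW]: N:wait,E:car3-GO,S:wait,W:empty | queues: N=0 E=1 S=0 W=0

N: empty
E: 4
S: empty
W: empty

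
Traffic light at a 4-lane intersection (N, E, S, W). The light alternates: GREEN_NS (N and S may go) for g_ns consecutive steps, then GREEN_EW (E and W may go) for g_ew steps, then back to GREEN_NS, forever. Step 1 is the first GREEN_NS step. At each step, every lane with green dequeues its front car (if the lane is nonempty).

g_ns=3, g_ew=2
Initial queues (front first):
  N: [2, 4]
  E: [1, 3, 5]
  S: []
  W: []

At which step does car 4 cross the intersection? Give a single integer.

Step 1 [NS]: N:car2-GO,E:wait,S:empty,W:wait | queues: N=1 E=3 S=0 W=0
Step 2 [NS]: N:car4-GO,E:wait,S:empty,W:wait | queues: N=0 E=3 S=0 W=0
Step 3 [NS]: N:empty,E:wait,S:empty,W:wait | queues: N=0 E=3 S=0 W=0
Step 4 [EW]: N:wait,E:car1-GO,S:wait,W:empty | queues: N=0 E=2 S=0 W=0
Step 5 [EW]: N:wait,E:car3-GO,S:wait,W:empty | queues: N=0 E=1 S=0 W=0
Step 6 [NS]: N:empty,E:wait,S:empty,W:wait | queues: N=0 E=1 S=0 W=0
Step 7 [NS]: N:empty,E:wait,S:empty,W:wait | queues: N=0 E=1 S=0 W=0
Step 8 [NS]: N:empty,E:wait,S:empty,W:wait | queues: N=0 E=1 S=0 W=0
Step 9 [EW]: N:wait,E:car5-GO,S:wait,W:empty | queues: N=0 E=0 S=0 W=0
Car 4 crosses at step 2

2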